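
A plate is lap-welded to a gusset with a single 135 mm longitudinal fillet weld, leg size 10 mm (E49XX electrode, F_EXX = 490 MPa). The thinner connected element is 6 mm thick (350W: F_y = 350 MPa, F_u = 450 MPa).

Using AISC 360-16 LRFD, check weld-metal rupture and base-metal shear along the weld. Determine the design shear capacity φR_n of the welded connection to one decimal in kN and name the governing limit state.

Weld metal: throat = 0.707×10 = 7.07 mm, L = 135 mm. φR_n = 0.75 × 0.6 × 490 × 7.07 × 135 = 210.5 kN.
Base metal shear (6 mm plate): yield φR_n = 1.0×0.6×350×6×135 = 170.1 kN; rupture φR_n = 0.75×0.6×450×6×135 = 164.0 kN; take 164.0 kN (rupture).
Governing: min(210.5, 164.0) = 164.0 kN → base-metal shear.

164.0 kN (base-metal shear governs)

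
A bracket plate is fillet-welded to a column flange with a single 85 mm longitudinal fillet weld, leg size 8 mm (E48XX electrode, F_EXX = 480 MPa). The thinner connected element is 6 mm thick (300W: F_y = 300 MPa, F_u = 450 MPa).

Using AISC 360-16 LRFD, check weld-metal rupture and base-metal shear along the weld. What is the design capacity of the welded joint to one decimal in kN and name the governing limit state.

91.8 kN (base-metal shear governs)

Weld metal: throat = 0.707×8 = 5.656 mm, L = 85 mm. φR_n = 0.75 × 0.6 × 480 × 5.656 × 85 = 103.8 kN.
Base metal shear (6 mm plate): yield φR_n = 1.0×0.6×300×6×85 = 91.8 kN; rupture φR_n = 0.75×0.6×450×6×85 = 103.3 kN; take 91.8 kN (yield).
Governing: min(103.8, 91.8) = 91.8 kN → base-metal shear.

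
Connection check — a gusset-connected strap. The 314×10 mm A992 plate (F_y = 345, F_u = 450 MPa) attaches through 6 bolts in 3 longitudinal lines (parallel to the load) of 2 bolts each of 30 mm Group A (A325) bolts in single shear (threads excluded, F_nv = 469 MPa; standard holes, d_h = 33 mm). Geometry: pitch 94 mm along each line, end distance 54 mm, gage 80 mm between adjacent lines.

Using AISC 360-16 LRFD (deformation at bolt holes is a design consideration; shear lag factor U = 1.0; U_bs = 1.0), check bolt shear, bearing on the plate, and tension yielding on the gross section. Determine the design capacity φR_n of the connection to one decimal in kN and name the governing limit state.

Bolt shear: A_b = π(30)²/4 = 706.86 mm². φR_n = 0.75 × 469 × 706.86 × 6 × 1 = 1491.8 kN.
Bearing (10 mm plate, F_u = 450 MPa): end bolts L_c = 54 − 33/2 = 37.5, R_n = min(1.2×37.5×10×450, 2.4×30×10×450) = 202.5 kN/bolt; interior L_c = 94 − 33 = 61, R_n = 324 kN/bolt. φR_n = 0.75 × (3×202.5 + 3×324) = 1184.6 kN.
Tension yield (gross): A_g = 314×10 = 3140 mm². φR_n = 0.90 × 345 × 3140 = 975.0 kN.
Governing: min(1491.8, 1184.6, 975.0) = 975.0 kN → gross-section yield.

975.0 kN (gross-section yield governs)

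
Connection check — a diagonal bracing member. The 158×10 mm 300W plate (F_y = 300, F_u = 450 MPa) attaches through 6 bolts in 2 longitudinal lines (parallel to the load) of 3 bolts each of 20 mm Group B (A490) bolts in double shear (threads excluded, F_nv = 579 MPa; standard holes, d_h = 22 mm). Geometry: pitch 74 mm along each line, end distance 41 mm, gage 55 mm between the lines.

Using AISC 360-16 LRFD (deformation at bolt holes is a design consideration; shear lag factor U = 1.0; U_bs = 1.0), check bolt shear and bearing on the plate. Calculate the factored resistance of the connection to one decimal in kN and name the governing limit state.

891.0 kN (bearing governs)

Bolt shear: A_b = π(20)²/4 = 314.16 mm². φR_n = 0.75 × 579 × 314.16 × 6 × 2 = 1637.1 kN.
Bearing (10 mm plate, F_u = 450 MPa): end bolts L_c = 41 − 22/2 = 30, R_n = min(1.2×30×10×450, 2.4×20×10×450) = 162 kN/bolt; interior L_c = 74 − 22 = 52, R_n = 216 kN/bolt. φR_n = 0.75 × (2×162 + 4×216) = 891.0 kN.
Governing: min(1637.1, 891.0) = 891.0 kN → bearing.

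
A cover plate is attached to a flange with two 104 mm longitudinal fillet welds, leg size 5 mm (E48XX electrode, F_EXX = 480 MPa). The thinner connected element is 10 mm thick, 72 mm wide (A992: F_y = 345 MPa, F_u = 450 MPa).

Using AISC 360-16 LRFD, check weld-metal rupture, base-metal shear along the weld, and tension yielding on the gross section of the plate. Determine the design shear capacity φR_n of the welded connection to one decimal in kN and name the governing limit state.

158.8 kN (weld metal governs)

Weld metal: throat = 0.707×5 = 3.535 mm, L = 2×104 = 208 mm. φR_n = 0.75 × 0.6 × 480 × 3.535 × 208 = 158.8 kN.
Base metal shear (10 mm plate): yield φR_n = 1.0×0.6×345×10×208 = 430.6 kN; rupture φR_n = 0.75×0.6×450×10×208 = 421.2 kN; take 421.2 kN (rupture).
Tension yield (gross): A_g = 72×10 = 720 mm². φR_n = 0.90 × 345 × 720 = 223.6 kN.
Governing: min(158.8, 421.2, 223.6) = 158.8 kN → weld metal.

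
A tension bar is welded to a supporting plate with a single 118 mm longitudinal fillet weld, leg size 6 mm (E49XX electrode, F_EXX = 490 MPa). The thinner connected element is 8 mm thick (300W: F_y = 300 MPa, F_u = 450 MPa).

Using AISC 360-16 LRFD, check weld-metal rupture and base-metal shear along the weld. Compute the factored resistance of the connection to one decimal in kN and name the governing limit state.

110.4 kN (weld metal governs)

Weld metal: throat = 0.707×6 = 4.242 mm, L = 118 mm. φR_n = 0.75 × 0.6 × 490 × 4.242 × 118 = 110.4 kN.
Base metal shear (8 mm plate): yield φR_n = 1.0×0.6×300×8×118 = 169.9 kN; rupture φR_n = 0.75×0.6×450×8×118 = 191.2 kN; take 169.9 kN (yield).
Governing: min(110.4, 169.9) = 110.4 kN → weld metal.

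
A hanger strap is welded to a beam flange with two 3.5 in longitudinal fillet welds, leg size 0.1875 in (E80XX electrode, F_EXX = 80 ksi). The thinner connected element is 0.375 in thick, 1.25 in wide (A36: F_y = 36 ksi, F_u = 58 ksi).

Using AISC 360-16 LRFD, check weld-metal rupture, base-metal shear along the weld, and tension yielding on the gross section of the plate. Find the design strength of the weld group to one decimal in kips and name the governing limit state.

15.2 kips (gross-section yield governs)

Weld metal: throat = 0.707×0.1875 = 0.13256 in, L = 2×3.5 = 7 in. φR_n = 0.75 × 0.6 × 80 × 0.13256 × 7 = 33.4 kips.
Base metal shear (0.375 in plate): yield φR_n = 1.0×0.6×36×0.375×7 = 56.7 kips; rupture φR_n = 0.75×0.6×58×0.375×7 = 68.5 kips; take 56.7 kips (yield).
Tension yield (gross): A_g = 1.25×0.375 = 0.46875 in². φR_n = 0.90 × 36 × 0.46875 = 15.2 kips.
Governing: min(33.4, 56.7, 15.2) = 15.2 kips → gross-section yield.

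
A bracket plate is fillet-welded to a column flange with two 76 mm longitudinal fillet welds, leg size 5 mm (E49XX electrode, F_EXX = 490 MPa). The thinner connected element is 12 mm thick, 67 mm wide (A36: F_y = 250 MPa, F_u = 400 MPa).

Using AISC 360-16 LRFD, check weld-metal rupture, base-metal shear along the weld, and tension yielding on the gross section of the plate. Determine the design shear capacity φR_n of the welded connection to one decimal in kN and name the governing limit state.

118.5 kN (weld metal governs)

Weld metal: throat = 0.707×5 = 3.535 mm, L = 2×76 = 152 mm. φR_n = 0.75 × 0.6 × 490 × 3.535 × 152 = 118.5 kN.
Base metal shear (12 mm plate): yield φR_n = 1.0×0.6×250×12×152 = 273.6 kN; rupture φR_n = 0.75×0.6×400×12×152 = 328.3 kN; take 273.6 kN (yield).
Tension yield (gross): A_g = 67×12 = 804 mm². φR_n = 0.90 × 250 × 804 = 180.9 kN.
Governing: min(118.5, 273.6, 180.9) = 118.5 kN → weld metal.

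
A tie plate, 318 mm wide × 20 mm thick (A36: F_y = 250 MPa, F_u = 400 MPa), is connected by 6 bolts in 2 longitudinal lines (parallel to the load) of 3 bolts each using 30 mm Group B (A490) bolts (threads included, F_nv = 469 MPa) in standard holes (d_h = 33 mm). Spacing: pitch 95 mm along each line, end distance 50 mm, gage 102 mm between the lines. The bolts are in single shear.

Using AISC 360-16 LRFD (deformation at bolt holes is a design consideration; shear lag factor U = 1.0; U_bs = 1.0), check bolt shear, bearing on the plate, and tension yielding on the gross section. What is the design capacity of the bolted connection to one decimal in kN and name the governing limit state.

1431.0 kN (gross-section yield governs)

Bolt shear: A_b = π(30)²/4 = 706.86 mm². φR_n = 0.75 × 469 × 706.86 × 6 × 1 = 1491.8 kN.
Bearing (20 mm plate, F_u = 400 MPa): end bolts L_c = 50 − 33/2 = 33.5, R_n = min(1.2×33.5×20×400, 2.4×30×20×400) = 321.6 kN/bolt; interior L_c = 95 − 33 = 62, R_n = 576 kN/bolt. φR_n = 0.75 × (2×321.6 + 4×576) = 2210.4 kN.
Tension yield (gross): A_g = 318×20 = 6360 mm². φR_n = 0.90 × 250 × 6360 = 1431.0 kN.
Governing: min(1491.8, 2210.4, 1431.0) = 1431.0 kN → gross-section yield.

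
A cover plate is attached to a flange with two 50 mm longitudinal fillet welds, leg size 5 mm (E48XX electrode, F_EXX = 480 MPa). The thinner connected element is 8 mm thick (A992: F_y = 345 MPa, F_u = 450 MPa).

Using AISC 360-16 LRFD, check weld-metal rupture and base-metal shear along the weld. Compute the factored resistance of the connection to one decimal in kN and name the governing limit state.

Weld metal: throat = 0.707×5 = 3.535 mm, L = 2×50 = 100 mm. φR_n = 0.75 × 0.6 × 480 × 3.535 × 100 = 76.4 kN.
Base metal shear (8 mm plate): yield φR_n = 1.0×0.6×345×8×100 = 165.6 kN; rupture φR_n = 0.75×0.6×450×8×100 = 162.0 kN; take 162.0 kN (rupture).
Governing: min(76.4, 162.0) = 76.4 kN → weld metal.

76.4 kN (weld metal governs)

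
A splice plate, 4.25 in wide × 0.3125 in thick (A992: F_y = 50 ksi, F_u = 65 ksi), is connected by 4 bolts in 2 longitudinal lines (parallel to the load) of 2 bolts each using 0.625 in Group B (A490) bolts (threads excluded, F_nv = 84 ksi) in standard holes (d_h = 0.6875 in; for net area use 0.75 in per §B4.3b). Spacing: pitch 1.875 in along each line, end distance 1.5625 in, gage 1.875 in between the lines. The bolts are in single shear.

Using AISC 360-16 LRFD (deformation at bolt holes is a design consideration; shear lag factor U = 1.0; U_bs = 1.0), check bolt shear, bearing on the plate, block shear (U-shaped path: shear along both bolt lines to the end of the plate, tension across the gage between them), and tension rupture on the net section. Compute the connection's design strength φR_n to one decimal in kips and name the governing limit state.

41.9 kips (net-section rupture governs)

Bolt shear: A_b = π(0.625)²/4 = 0.3068 in². φR_n = 0.75 × 84 × 0.3068 × 4 × 1 = 77.3 kips.
Bearing (0.3125 in plate, F_u = 65 ksi): end bolts L_c = 1.5625 − 0.6875/2 = 1.21875, R_n = min(1.2×1.21875×0.3125×65, 2.4×0.625×0.3125×65) = 29.707 kips/bolt; interior L_c = 1.875 − 0.6875 = 1.1875, R_n = 28.945 kips/bolt. φR_n = 0.75 × (2×29.707 + 2×28.945) = 88.0 kips.
Block shear: shear path 2×[1.5625+1×1.875] = 2×3.4375 in, A_gv = 2.1484, A_nv = 2×(3.4375 − 1.5×0.75)×0.3125 = 1.4453 in²; tension across gage: (1.875 − 1×0.75)×0.3125 = 0.35156 in². R_n = min(0.6×65×1.4453, 0.6×50×2.1484) + 1.0×65×0.35156 = min(56.367, 64.452) + 22.851 = 79.218 kips. φR_n = 0.75 × 79.218 = 59.4 kips.
Tension rupture (net): A_n = (4.25 − 2×0.75)×0.3125 = 0.85938 in² (U = 1.0, A_e = A_n). φR_n = 0.75 × 65 × 0.85938 = 41.9 kips.
Governing: min(77.3, 88.0, 59.4, 41.9) = 41.9 kips → net-section rupture.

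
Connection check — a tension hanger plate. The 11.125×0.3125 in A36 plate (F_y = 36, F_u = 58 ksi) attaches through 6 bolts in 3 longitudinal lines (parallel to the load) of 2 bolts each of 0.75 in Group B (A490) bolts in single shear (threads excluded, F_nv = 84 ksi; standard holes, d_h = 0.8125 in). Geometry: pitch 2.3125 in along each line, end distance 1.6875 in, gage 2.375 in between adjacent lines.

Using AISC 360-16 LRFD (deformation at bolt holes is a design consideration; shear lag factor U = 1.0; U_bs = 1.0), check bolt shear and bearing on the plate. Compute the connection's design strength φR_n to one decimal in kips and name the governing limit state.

136.1 kips (bearing governs)

Bolt shear: A_b = π(0.75)²/4 = 0.44179 in². φR_n = 0.75 × 84 × 0.44179 × 6 × 1 = 167.0 kips.
Bearing (0.3125 in plate, F_u = 58 ksi): end bolts L_c = 1.6875 − 0.8125/2 = 1.28125, R_n = min(1.2×1.28125×0.3125×58, 2.4×0.75×0.3125×58) = 27.867 kips/bolt; interior L_c = 2.3125 − 0.8125 = 1.5, R_n = 32.625 kips/bolt. φR_n = 0.75 × (3×27.867 + 3×32.625) = 136.1 kips.
Governing: min(167.0, 136.1) = 136.1 kips → bearing.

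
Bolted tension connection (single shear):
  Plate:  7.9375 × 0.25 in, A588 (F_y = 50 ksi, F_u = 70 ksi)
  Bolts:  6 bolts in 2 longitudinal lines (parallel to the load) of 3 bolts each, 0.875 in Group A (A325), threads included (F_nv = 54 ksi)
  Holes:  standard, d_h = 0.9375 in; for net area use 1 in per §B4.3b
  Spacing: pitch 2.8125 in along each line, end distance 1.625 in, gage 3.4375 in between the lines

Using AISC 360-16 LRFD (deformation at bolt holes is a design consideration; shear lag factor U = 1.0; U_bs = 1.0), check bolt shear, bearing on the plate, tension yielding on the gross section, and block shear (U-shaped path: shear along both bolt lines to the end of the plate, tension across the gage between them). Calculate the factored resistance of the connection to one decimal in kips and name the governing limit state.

89.3 kips (gross-section yield governs)

Bolt shear: A_b = π(0.875)²/4 = 0.60132 in². φR_n = 0.75 × 54 × 0.60132 × 6 × 1 = 146.1 kips.
Bearing (0.25 in plate, F_u = 70 ksi): end bolts L_c = 1.625 − 0.9375/2 = 1.15625, R_n = min(1.2×1.15625×0.25×70, 2.4×0.875×0.25×70) = 24.281 kips/bolt; interior L_c = 2.8125 − 0.9375 = 1.875, R_n = 36.75 kips/bolt. φR_n = 0.75 × (2×24.281 + 4×36.75) = 146.7 kips.
Tension yield (gross): A_g = 7.9375×0.25 = 1.9844 in². φR_n = 0.90 × 50 × 1.9844 = 89.3 kips.
Block shear: shear path 2×[1.625+2×2.8125] = 2×7.25 in, A_gv = 3.625, A_nv = 2×(7.25 − 2.5×1)×0.25 = 2.375 in²; tension across gage: (3.4375 − 1×1)×0.25 = 0.60938 in². R_n = min(0.6×70×2.375, 0.6×50×3.625) + 1.0×70×0.60938 = min(99.75, 108.75) + 42.657 = 142.41 kips. φR_n = 0.75 × 142.41 = 106.8 kips.
Governing: min(146.1, 146.7, 89.3, 106.8) = 89.3 kips → gross-section yield.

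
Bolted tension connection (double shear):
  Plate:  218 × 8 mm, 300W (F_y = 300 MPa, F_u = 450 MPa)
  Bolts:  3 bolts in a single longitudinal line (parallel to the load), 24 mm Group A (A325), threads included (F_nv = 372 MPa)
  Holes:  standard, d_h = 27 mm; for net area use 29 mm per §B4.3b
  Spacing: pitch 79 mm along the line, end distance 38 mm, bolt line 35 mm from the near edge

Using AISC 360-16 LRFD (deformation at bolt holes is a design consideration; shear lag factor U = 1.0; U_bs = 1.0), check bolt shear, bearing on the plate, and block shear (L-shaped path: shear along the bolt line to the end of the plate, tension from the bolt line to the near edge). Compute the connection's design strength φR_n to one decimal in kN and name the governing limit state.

Bolt shear: A_b = π(24)²/4 = 452.39 mm². φR_n = 0.75 × 372 × 452.39 × 3 × 2 = 757.3 kN.
Bearing (8 mm plate, F_u = 450 MPa): end bolts L_c = 38 − 27/2 = 24.5, R_n = min(1.2×24.5×8×450, 2.4×24×8×450) = 105.84 kN/bolt; interior L_c = 79 − 27 = 52, R_n = 207.36 kN/bolt. φR_n = 0.75 × (1×105.84 + 2×207.36) = 390.4 kN.
Block shear: shear path 1×[38+2×79] = 1×196 mm, A_gv = 1568, A_nv = 1×(196 − 2.5×29)×8 = 988 mm²; tension to near edge: (35 − 0.5×29)×8 = 164 mm². R_n = min(0.6×450×988, 0.6×300×1568) + 1.0×450×164 = min(266.76, 282.24) + 73.8 = 340.56 kN. φR_n = 0.75 × 340.56 = 255.4 kN.
Governing: min(757.3, 390.4, 255.4) = 255.4 kN → block shear.

255.4 kN (block shear governs)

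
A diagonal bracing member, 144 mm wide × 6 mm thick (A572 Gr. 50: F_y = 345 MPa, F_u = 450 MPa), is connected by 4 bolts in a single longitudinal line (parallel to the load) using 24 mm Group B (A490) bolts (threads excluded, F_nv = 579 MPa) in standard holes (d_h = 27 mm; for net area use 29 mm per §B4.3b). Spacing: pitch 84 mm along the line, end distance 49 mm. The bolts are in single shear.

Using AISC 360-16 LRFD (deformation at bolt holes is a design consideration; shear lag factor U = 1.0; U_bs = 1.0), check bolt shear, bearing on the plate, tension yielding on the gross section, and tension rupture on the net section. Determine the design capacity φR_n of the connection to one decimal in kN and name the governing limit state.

232.9 kN (net-section rupture governs)

Bolt shear: A_b = π(24)²/4 = 452.39 mm². φR_n = 0.75 × 579 × 452.39 × 4 × 1 = 785.8 kN.
Bearing (6 mm plate, F_u = 450 MPa): end bolts L_c = 49 − 27/2 = 35.5, R_n = min(1.2×35.5×6×450, 2.4×24×6×450) = 115.02 kN/bolt; interior L_c = 84 − 27 = 57, R_n = 155.52 kN/bolt. φR_n = 0.75 × (1×115.02 + 3×155.52) = 436.2 kN.
Tension yield (gross): A_g = 144×6 = 864 mm². φR_n = 0.90 × 345 × 864 = 268.3 kN.
Tension rupture (net): A_n = (144 − 1×29)×6 = 690 mm² (U = 1.0, A_e = A_n). φR_n = 0.75 × 450 × 690 = 232.9 kN.
Governing: min(785.8, 436.2, 268.3, 232.9) = 232.9 kN → net-section rupture.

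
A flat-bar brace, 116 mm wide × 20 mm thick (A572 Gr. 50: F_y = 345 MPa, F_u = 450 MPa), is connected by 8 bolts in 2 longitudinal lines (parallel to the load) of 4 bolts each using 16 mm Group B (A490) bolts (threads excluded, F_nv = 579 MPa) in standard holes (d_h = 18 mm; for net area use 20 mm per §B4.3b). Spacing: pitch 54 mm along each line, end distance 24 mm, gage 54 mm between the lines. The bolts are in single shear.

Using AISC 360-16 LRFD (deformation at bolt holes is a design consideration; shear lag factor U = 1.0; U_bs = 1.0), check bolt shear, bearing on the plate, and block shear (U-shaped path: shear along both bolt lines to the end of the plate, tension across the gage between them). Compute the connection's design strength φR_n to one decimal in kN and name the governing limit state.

Bolt shear: A_b = π(16)²/4 = 201.06 mm². φR_n = 0.75 × 579 × 201.06 × 8 × 1 = 698.5 kN.
Bearing (20 mm plate, F_u = 450 MPa): end bolts L_c = 24 − 18/2 = 15, R_n = min(1.2×15×20×450, 2.4×16×20×450) = 162 kN/bolt; interior L_c = 54 − 18 = 36, R_n = 345.6 kN/bolt. φR_n = 0.75 × (2×162 + 6×345.6) = 1798.2 kN.
Block shear: shear path 2×[24+3×54] = 2×186 mm, A_gv = 7440, A_nv = 2×(186 − 3.5×20)×20 = 4640 mm²; tension across gage: (54 − 1×20)×20 = 680 mm². R_n = min(0.6×450×4640, 0.6×345×7440) + 1.0×450×680 = min(1252.8, 1540.1) + 306 = 1558.8 kN. φR_n = 0.75 × 1558.8 = 1169.1 kN.
Governing: min(698.5, 1798.2, 1169.1) = 698.5 kN → bolt shear.

698.5 kN (bolt shear governs)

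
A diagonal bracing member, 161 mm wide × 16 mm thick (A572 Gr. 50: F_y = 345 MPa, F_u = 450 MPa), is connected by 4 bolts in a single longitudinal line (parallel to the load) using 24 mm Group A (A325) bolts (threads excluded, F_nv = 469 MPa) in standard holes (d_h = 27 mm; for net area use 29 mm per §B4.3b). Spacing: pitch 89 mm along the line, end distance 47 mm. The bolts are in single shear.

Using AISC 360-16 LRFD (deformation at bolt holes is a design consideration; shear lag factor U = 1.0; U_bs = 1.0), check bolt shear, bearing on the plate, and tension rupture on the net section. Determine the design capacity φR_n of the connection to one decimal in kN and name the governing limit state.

Bolt shear: A_b = π(24)²/4 = 452.39 mm². φR_n = 0.75 × 469 × 452.39 × 4 × 1 = 636.5 kN.
Bearing (16 mm plate, F_u = 450 MPa): end bolts L_c = 47 − 27/2 = 33.5, R_n = min(1.2×33.5×16×450, 2.4×24×16×450) = 289.44 kN/bolt; interior L_c = 89 − 27 = 62, R_n = 414.72 kN/bolt. φR_n = 0.75 × (1×289.44 + 3×414.72) = 1150.2 kN.
Tension rupture (net): A_n = (161 − 1×29)×16 = 2112 mm² (U = 1.0, A_e = A_n). φR_n = 0.75 × 450 × 2112 = 712.8 kN.
Governing: min(636.5, 1150.2, 712.8) = 636.5 kN → bolt shear.

636.5 kN (bolt shear governs)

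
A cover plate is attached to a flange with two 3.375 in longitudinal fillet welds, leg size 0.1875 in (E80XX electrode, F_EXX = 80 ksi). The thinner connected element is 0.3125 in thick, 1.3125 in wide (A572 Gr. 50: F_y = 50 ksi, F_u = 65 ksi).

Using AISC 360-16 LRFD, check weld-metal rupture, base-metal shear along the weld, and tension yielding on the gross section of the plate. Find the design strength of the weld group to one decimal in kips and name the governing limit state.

18.5 kips (gross-section yield governs)

Weld metal: throat = 0.707×0.1875 = 0.13256 in, L = 2×3.375 = 6.75 in. φR_n = 0.75 × 0.6 × 80 × 0.13256 × 6.75 = 32.2 kips.
Base metal shear (0.3125 in plate): yield φR_n = 1.0×0.6×50×0.3125×6.75 = 63.3 kips; rupture φR_n = 0.75×0.6×65×0.3125×6.75 = 61.7 kips; take 61.7 kips (rupture).
Tension yield (gross): A_g = 1.3125×0.3125 = 0.41016 in². φR_n = 0.90 × 50 × 0.41016 = 18.5 kips.
Governing: min(32.2, 61.7, 18.5) = 18.5 kips → gross-section yield.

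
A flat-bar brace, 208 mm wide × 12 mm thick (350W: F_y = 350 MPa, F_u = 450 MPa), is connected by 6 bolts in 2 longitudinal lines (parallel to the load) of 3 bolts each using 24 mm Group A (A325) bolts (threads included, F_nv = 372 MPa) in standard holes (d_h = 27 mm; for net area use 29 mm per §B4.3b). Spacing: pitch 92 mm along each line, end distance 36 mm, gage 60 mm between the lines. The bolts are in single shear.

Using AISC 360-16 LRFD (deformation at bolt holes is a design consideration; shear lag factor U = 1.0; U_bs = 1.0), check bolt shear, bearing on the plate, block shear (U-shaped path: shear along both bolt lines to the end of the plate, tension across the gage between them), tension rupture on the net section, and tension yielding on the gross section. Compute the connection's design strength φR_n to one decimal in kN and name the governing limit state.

Bolt shear: A_b = π(24)²/4 = 452.39 mm². φR_n = 0.75 × 372 × 452.39 × 6 × 1 = 757.3 kN.
Bearing (12 mm plate, F_u = 450 MPa): end bolts L_c = 36 − 27/2 = 22.5, R_n = min(1.2×22.5×12×450, 2.4×24×12×450) = 145.8 kN/bolt; interior L_c = 92 − 27 = 65, R_n = 311.04 kN/bolt. φR_n = 0.75 × (2×145.8 + 4×311.04) = 1151.8 kN.
Block shear: shear path 2×[36+2×92] = 2×220 mm, A_gv = 5280, A_nv = 2×(220 − 2.5×29)×12 = 3540 mm²; tension across gage: (60 − 1×29)×12 = 372 mm². R_n = min(0.6×450×3540, 0.6×350×5280) + 1.0×450×372 = min(955.8, 1108.8) + 167.4 = 1123.2 kN. φR_n = 0.75 × 1123.2 = 842.4 kN.
Tension rupture (net): A_n = (208 − 2×29)×12 = 1800 mm² (U = 1.0, A_e = A_n). φR_n = 0.75 × 450 × 1800 = 607.5 kN.
Tension yield (gross): A_g = 208×12 = 2496 mm². φR_n = 0.90 × 350 × 2496 = 786.2 kN.
Governing: min(757.3, 1151.8, 842.4, 607.5, 786.2) = 607.5 kN → net-section rupture.

607.5 kN (net-section rupture governs)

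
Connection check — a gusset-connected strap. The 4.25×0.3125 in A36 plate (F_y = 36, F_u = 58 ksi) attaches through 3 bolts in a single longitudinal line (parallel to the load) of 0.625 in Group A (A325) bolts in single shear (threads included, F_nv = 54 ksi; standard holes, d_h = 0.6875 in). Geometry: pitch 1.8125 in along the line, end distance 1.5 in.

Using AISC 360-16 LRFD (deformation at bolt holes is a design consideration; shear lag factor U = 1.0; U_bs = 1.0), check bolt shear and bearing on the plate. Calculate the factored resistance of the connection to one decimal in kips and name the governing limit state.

37.3 kips (bolt shear governs)

Bolt shear: A_b = π(0.625)²/4 = 0.3068 in². φR_n = 0.75 × 54 × 0.3068 × 3 × 1 = 37.3 kips.
Bearing (0.3125 in plate, F_u = 58 ksi): end bolts L_c = 1.5 − 0.6875/2 = 1.15625, R_n = min(1.2×1.15625×0.3125×58, 2.4×0.625×0.3125×58) = 25.148 kips/bolt; interior L_c = 1.8125 − 0.6875 = 1.125, R_n = 24.469 kips/bolt. φR_n = 0.75 × (1×25.148 + 2×24.469) = 55.6 kips.
Governing: min(37.3, 55.6) = 37.3 kips → bolt shear.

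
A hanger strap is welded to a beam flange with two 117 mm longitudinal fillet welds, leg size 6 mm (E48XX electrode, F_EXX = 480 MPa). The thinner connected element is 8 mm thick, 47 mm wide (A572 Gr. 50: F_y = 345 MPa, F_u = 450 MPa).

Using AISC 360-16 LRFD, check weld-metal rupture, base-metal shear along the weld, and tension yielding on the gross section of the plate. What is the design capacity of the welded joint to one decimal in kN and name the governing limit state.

116.7 kN (gross-section yield governs)

Weld metal: throat = 0.707×6 = 4.242 mm, L = 2×117 = 234 mm. φR_n = 0.75 × 0.6 × 480 × 4.242 × 234 = 214.4 kN.
Base metal shear (8 mm plate): yield φR_n = 1.0×0.6×345×8×234 = 387.5 kN; rupture φR_n = 0.75×0.6×450×8×234 = 379.1 kN; take 379.1 kN (rupture).
Tension yield (gross): A_g = 47×8 = 376 mm². φR_n = 0.90 × 345 × 376 = 116.7 kN.
Governing: min(214.4, 379.1, 116.7) = 116.7 kN → gross-section yield.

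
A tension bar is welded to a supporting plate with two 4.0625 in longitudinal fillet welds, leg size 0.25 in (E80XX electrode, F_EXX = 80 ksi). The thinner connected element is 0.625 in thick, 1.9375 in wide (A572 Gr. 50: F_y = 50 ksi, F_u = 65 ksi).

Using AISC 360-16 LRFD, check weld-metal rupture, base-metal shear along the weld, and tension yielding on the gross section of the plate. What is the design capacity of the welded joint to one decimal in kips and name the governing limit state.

Weld metal: throat = 0.707×0.25 = 0.17675 in, L = 2×4.0625 = 8.125 in. φR_n = 0.75 × 0.6 × 80 × 0.17675 × 8.125 = 51.7 kips.
Base metal shear (0.625 in plate): yield φR_n = 1.0×0.6×50×0.625×8.125 = 152.3 kips; rupture φR_n = 0.75×0.6×65×0.625×8.125 = 148.5 kips; take 148.5 kips (rupture).
Tension yield (gross): A_g = 1.9375×0.625 = 1.2109 in². φR_n = 0.90 × 50 × 1.2109 = 54.5 kips.
Governing: min(51.7, 148.5, 54.5) = 51.7 kips → weld metal.

51.7 kips (weld metal governs)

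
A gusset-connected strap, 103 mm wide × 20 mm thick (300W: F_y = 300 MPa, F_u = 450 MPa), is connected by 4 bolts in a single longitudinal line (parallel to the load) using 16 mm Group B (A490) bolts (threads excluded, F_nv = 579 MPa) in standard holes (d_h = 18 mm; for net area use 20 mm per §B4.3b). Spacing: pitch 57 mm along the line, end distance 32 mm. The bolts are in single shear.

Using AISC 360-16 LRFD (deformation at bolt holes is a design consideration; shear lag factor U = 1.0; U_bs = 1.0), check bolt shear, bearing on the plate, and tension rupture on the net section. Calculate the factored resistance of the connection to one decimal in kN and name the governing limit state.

349.2 kN (bolt shear governs)

Bolt shear: A_b = π(16)²/4 = 201.06 mm². φR_n = 0.75 × 579 × 201.06 × 4 × 1 = 349.2 kN.
Bearing (20 mm plate, F_u = 450 MPa): end bolts L_c = 32 − 18/2 = 23, R_n = min(1.2×23×20×450, 2.4×16×20×450) = 248.4 kN/bolt; interior L_c = 57 − 18 = 39, R_n = 345.6 kN/bolt. φR_n = 0.75 × (1×248.4 + 3×345.6) = 963.9 kN.
Tension rupture (net): A_n = (103 − 1×20)×20 = 1660 mm² (U = 1.0, A_e = A_n). φR_n = 0.75 × 450 × 1660 = 560.3 kN.
Governing: min(349.2, 963.9, 560.3) = 349.2 kN → bolt shear.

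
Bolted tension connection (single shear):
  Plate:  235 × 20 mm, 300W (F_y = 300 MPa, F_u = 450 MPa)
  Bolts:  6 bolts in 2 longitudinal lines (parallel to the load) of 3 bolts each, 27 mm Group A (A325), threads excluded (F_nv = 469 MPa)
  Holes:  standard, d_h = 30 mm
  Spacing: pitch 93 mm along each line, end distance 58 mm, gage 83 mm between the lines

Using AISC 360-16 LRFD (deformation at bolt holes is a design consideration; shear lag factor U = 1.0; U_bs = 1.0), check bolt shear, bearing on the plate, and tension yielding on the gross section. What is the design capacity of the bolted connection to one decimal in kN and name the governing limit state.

Bolt shear: A_b = π(27)²/4 = 572.56 mm². φR_n = 0.75 × 469 × 572.56 × 6 × 1 = 1208.4 kN.
Bearing (20 mm plate, F_u = 450 MPa): end bolts L_c = 58 − 30/2 = 43, R_n = min(1.2×43×20×450, 2.4×27×20×450) = 464.4 kN/bolt; interior L_c = 93 − 30 = 63, R_n = 583.2 kN/bolt. φR_n = 0.75 × (2×464.4 + 4×583.2) = 2446.2 kN.
Tension yield (gross): A_g = 235×20 = 4700 mm². φR_n = 0.90 × 300 × 4700 = 1269.0 kN.
Governing: min(1208.4, 2446.2, 1269.0) = 1208.4 kN → bolt shear.

1208.4 kN (bolt shear governs)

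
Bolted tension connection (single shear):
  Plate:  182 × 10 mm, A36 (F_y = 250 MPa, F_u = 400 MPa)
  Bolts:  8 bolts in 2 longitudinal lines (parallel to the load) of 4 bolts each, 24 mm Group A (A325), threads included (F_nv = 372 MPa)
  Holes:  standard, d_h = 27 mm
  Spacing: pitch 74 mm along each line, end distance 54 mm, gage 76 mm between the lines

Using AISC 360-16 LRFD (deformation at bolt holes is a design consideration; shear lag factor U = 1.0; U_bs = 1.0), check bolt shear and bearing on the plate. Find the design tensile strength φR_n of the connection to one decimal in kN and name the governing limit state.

Bolt shear: A_b = π(24)²/4 = 452.39 mm². φR_n = 0.75 × 372 × 452.39 × 8 × 1 = 1009.7 kN.
Bearing (10 mm plate, F_u = 400 MPa): end bolts L_c = 54 − 27/2 = 40.5, R_n = min(1.2×40.5×10×400, 2.4×24×10×400) = 194.4 kN/bolt; interior L_c = 74 − 27 = 47, R_n = 225.6 kN/bolt. φR_n = 0.75 × (2×194.4 + 6×225.6) = 1306.8 kN.
Governing: min(1009.7, 1306.8) = 1009.7 kN → bolt shear.

1009.7 kN (bolt shear governs)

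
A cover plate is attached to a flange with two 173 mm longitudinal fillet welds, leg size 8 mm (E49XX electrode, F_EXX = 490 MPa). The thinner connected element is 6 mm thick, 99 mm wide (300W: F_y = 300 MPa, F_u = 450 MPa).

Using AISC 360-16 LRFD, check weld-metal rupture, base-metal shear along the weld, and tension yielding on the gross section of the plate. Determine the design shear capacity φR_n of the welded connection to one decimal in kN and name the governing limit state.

Weld metal: throat = 0.707×8 = 5.656 mm, L = 2×173 = 346 mm. φR_n = 0.75 × 0.6 × 490 × 5.656 × 346 = 431.5 kN.
Base metal shear (6 mm plate): yield φR_n = 1.0×0.6×300×6×346 = 373.7 kN; rupture φR_n = 0.75×0.6×450×6×346 = 420.4 kN; take 373.7 kN (yield).
Tension yield (gross): A_g = 99×6 = 594 mm². φR_n = 0.90 × 300 × 594 = 160.4 kN.
Governing: min(431.5, 373.7, 160.4) = 160.4 kN → gross-section yield.

160.4 kN (gross-section yield governs)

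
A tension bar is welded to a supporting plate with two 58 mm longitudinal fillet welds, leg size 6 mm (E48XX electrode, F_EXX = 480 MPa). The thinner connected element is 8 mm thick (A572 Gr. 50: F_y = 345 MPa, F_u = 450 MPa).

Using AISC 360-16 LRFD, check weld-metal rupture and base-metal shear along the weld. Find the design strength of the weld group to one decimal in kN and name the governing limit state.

Weld metal: throat = 0.707×6 = 4.242 mm, L = 2×58 = 116 mm. φR_n = 0.75 × 0.6 × 480 × 4.242 × 116 = 106.3 kN.
Base metal shear (8 mm plate): yield φR_n = 1.0×0.6×345×8×116 = 192.1 kN; rupture φR_n = 0.75×0.6×450×8×116 = 187.9 kN; take 187.9 kN (rupture).
Governing: min(106.3, 187.9) = 106.3 kN → weld metal.

106.3 kN (weld metal governs)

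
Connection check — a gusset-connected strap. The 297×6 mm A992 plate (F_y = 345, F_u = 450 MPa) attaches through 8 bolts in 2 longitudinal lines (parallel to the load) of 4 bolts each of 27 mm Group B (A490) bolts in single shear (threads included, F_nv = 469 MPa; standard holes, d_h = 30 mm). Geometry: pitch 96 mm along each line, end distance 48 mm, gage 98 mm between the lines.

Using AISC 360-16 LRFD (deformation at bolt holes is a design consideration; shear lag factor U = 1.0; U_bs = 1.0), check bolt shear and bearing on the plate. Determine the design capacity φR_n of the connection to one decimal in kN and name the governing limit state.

Bolt shear: A_b = π(27)²/4 = 572.56 mm². φR_n = 0.75 × 469 × 572.56 × 8 × 1 = 1611.2 kN.
Bearing (6 mm plate, F_u = 450 MPa): end bolts L_c = 48 − 30/2 = 33, R_n = min(1.2×33×6×450, 2.4×27×6×450) = 106.92 kN/bolt; interior L_c = 96 − 30 = 66, R_n = 174.96 kN/bolt. φR_n = 0.75 × (2×106.92 + 6×174.96) = 947.7 kN.
Governing: min(1611.2, 947.7) = 947.7 kN → bearing.

947.7 kN (bearing governs)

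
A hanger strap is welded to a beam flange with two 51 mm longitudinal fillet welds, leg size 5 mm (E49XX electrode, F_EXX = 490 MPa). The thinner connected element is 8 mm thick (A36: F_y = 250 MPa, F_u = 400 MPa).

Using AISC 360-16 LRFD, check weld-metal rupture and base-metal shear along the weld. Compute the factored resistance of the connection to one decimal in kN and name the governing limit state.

Weld metal: throat = 0.707×5 = 3.535 mm, L = 2×51 = 102 mm. φR_n = 0.75 × 0.6 × 490 × 3.535 × 102 = 79.5 kN.
Base metal shear (8 mm plate): yield φR_n = 1.0×0.6×250×8×102 = 122.4 kN; rupture φR_n = 0.75×0.6×400×8×102 = 146.9 kN; take 122.4 kN (yield).
Governing: min(79.5, 122.4) = 79.5 kN → weld metal.

79.5 kN (weld metal governs)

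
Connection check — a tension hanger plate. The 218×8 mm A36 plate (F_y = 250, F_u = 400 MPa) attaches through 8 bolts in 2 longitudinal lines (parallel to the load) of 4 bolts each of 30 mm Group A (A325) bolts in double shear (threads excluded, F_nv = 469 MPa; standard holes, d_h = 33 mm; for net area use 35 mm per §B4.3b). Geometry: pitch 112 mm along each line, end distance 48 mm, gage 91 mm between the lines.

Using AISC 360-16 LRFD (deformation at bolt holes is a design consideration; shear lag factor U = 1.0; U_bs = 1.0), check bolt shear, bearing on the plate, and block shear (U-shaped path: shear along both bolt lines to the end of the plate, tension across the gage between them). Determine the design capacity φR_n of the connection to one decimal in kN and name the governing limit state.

825.6 kN (block shear governs)

Bolt shear: A_b = π(30)²/4 = 706.86 mm². φR_n = 0.75 × 469 × 706.86 × 8 × 2 = 3978.2 kN.
Bearing (8 mm plate, F_u = 400 MPa): end bolts L_c = 48 − 33/2 = 31.5, R_n = min(1.2×31.5×8×400, 2.4×30×8×400) = 120.96 kN/bolt; interior L_c = 112 − 33 = 79, R_n = 230.4 kN/bolt. φR_n = 0.75 × (2×120.96 + 6×230.4) = 1218.2 kN.
Block shear: shear path 2×[48+3×112] = 2×384 mm, A_gv = 6144, A_nv = 2×(384 − 3.5×35)×8 = 4184 mm²; tension across gage: (91 − 1×35)×8 = 448 mm². R_n = min(0.6×400×4184, 0.6×250×6144) + 1.0×400×448 = min(1004.2, 921.6) + 179.2 = 1100.8 kN. φR_n = 0.75 × 1100.8 = 825.6 kN.
Governing: min(3978.2, 1218.2, 825.6) = 825.6 kN → block shear.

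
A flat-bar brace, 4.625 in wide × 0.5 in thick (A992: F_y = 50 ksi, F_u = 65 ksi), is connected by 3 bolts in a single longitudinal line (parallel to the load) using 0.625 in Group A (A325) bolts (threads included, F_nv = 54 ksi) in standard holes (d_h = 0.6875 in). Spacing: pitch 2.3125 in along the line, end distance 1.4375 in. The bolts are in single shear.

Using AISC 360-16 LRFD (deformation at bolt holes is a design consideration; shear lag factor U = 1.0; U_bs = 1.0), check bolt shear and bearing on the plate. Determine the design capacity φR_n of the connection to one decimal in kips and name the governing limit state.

Bolt shear: A_b = π(0.625)²/4 = 0.3068 in². φR_n = 0.75 × 54 × 0.3068 × 3 × 1 = 37.3 kips.
Bearing (0.5 in plate, F_u = 65 ksi): end bolts L_c = 1.4375 − 0.6875/2 = 1.09375, R_n = min(1.2×1.09375×0.5×65, 2.4×0.625×0.5×65) = 42.656 kips/bolt; interior L_c = 2.3125 − 0.6875 = 1.625, R_n = 48.75 kips/bolt. φR_n = 0.75 × (1×42.656 + 2×48.75) = 105.1 kips.
Governing: min(37.3, 105.1) = 37.3 kips → bolt shear.

37.3 kips (bolt shear governs)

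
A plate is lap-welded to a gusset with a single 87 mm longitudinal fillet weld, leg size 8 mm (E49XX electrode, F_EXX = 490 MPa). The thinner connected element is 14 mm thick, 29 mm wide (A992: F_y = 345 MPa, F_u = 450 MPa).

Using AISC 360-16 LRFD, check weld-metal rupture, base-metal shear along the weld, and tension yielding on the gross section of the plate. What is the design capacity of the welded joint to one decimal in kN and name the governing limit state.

108.5 kN (weld metal governs)

Weld metal: throat = 0.707×8 = 5.656 mm, L = 87 mm. φR_n = 0.75 × 0.6 × 490 × 5.656 × 87 = 108.5 kN.
Base metal shear (14 mm plate): yield φR_n = 1.0×0.6×345×14×87 = 252.1 kN; rupture φR_n = 0.75×0.6×450×14×87 = 246.6 kN; take 246.6 kN (rupture).
Tension yield (gross): A_g = 29×14 = 406 mm². φR_n = 0.90 × 345 × 406 = 126.1 kN.
Governing: min(108.5, 246.6, 126.1) = 108.5 kN → weld metal.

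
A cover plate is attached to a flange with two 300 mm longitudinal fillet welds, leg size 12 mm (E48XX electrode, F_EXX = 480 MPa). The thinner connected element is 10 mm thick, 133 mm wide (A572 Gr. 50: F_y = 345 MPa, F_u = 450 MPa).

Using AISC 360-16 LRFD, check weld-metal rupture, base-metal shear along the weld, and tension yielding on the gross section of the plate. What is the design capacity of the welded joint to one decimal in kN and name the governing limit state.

413.0 kN (gross-section yield governs)

Weld metal: throat = 0.707×12 = 8.484 mm, L = 2×300 = 600 mm. φR_n = 0.75 × 0.6 × 480 × 8.484 × 600 = 1099.5 kN.
Base metal shear (10 mm plate): yield φR_n = 1.0×0.6×345×10×600 = 1242.0 kN; rupture φR_n = 0.75×0.6×450×10×600 = 1215.0 kN; take 1215.0 kN (rupture).
Tension yield (gross): A_g = 133×10 = 1330 mm². φR_n = 0.90 × 345 × 1330 = 413.0 kN.
Governing: min(1099.5, 1215.0, 413.0) = 413.0 kN → gross-section yield.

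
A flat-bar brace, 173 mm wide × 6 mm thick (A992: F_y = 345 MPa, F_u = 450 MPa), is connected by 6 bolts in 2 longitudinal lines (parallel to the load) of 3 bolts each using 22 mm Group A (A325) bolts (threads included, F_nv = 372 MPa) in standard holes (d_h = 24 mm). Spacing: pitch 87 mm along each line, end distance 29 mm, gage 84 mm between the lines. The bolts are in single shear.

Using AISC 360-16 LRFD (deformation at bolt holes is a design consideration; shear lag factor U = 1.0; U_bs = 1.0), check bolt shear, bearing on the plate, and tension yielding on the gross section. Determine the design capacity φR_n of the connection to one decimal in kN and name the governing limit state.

Bolt shear: A_b = π(22)²/4 = 380.13 mm². φR_n = 0.75 × 372 × 380.13 × 6 × 1 = 636.3 kN.
Bearing (6 mm plate, F_u = 450 MPa): end bolts L_c = 29 − 24/2 = 17, R_n = min(1.2×17×6×450, 2.4×22×6×450) = 55.08 kN/bolt; interior L_c = 87 − 24 = 63, R_n = 142.56 kN/bolt. φR_n = 0.75 × (2×55.08 + 4×142.56) = 510.3 kN.
Tension yield (gross): A_g = 173×6 = 1038 mm². φR_n = 0.90 × 345 × 1038 = 322.3 kN.
Governing: min(636.3, 510.3, 322.3) = 322.3 kN → gross-section yield.

322.3 kN (gross-section yield governs)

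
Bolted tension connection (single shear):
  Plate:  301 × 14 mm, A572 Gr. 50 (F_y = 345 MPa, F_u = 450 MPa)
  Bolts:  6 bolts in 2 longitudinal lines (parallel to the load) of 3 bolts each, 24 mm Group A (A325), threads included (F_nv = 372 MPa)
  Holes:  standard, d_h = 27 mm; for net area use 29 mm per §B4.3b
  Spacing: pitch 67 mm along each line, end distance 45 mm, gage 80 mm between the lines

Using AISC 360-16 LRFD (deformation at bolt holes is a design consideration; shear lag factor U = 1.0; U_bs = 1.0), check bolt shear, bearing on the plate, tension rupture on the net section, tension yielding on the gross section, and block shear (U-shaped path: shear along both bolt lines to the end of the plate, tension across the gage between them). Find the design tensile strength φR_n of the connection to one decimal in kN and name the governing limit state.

Bolt shear: A_b = π(24)²/4 = 452.39 mm². φR_n = 0.75 × 372 × 452.39 × 6 × 1 = 757.3 kN.
Bearing (14 mm plate, F_u = 450 MPa): end bolts L_c = 45 − 27/2 = 31.5, R_n = min(1.2×31.5×14×450, 2.4×24×14×450) = 238.14 kN/bolt; interior L_c = 67 − 27 = 40, R_n = 302.4 kN/bolt. φR_n = 0.75 × (2×238.14 + 4×302.4) = 1264.4 kN.
Tension rupture (net): A_n = (301 − 2×29)×14 = 3402 mm² (U = 1.0, A_e = A_n). φR_n = 0.75 × 450 × 3402 = 1148.2 kN.
Tension yield (gross): A_g = 301×14 = 4214 mm². φR_n = 0.90 × 345 × 4214 = 1308.4 kN.
Block shear: shear path 2×[45+2×67] = 2×179 mm, A_gv = 5012, A_nv = 2×(179 − 2.5×29)×14 = 2982 mm²; tension across gage: (80 − 1×29)×14 = 714 mm². R_n = min(0.6×450×2982, 0.6×345×5012) + 1.0×450×714 = min(805.14, 1037.5) + 321.3 = 1126.4 kN. φR_n = 0.75 × 1126.4 = 844.8 kN.
Governing: min(757.3, 1264.4, 1148.2, 1308.4, 844.8) = 757.3 kN → bolt shear.

757.3 kN (bolt shear governs)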